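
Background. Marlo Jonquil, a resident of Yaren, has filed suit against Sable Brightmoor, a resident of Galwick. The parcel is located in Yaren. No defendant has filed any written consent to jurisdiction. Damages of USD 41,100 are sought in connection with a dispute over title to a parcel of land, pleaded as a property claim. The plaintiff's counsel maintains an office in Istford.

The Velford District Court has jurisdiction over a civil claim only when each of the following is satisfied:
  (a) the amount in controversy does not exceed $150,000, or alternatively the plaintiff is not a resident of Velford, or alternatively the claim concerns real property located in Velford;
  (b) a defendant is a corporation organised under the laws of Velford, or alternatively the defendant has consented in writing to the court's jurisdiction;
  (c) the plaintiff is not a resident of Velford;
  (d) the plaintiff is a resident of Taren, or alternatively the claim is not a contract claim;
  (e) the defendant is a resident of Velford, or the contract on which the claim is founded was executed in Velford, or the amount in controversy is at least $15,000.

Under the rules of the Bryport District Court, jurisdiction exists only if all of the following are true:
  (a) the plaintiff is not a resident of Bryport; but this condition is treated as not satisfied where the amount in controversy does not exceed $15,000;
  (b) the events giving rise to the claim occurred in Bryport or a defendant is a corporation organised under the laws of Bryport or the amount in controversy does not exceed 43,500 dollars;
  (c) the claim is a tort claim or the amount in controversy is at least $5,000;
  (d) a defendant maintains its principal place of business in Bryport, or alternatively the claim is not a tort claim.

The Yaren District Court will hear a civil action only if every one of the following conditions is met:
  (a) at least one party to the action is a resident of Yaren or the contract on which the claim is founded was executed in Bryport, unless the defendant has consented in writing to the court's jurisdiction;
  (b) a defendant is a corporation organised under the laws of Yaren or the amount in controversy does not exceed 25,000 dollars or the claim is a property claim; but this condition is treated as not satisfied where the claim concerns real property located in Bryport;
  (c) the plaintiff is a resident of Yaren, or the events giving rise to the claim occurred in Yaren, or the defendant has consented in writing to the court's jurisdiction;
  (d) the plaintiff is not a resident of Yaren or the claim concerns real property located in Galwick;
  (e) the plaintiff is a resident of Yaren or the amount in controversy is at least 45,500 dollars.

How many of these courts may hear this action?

The Velford District Court:
  (a) The amount in controversy is 41,100 dollars, within the $150,000 ceiling — that alternative is enough. Met.
  (b) No defendant is a corporation; no such written consent has been filed — every alternative fails. Not satisfied.
  (c) The plaintiff resides in Yaren, which is not Velford. Satisfied.
  (d) The claim is a property claim, not a contract claim, so this disjunct is met. Condition met.
  (e) The amount in controversy is $41,100, which meets the USD 15,000 floor — that alternative is enough. Met.
  → Not every requirement is met — no jurisdiction.
The Bryport District Court:
  (a) The plaintiff resides in Yaren, which is not Bryport. The exception is not triggered, since the amount in controversy is USD 41,100, above the USD 15,000 ceiling. Met.
  (b) The amount in controversy is 41,100 dollars, within the USD 43,500 ceiling, so one alternative holds. Condition met.
  (c) The amount in controversy is 41,100 dollars, which meets the $5,000 floor, so this disjunct is met. Satisfied.
  (d) The claim is a property claim, not a tort claim, so one alternative holds. Condition met.
  → The court has jurisdiction.
The Yaren District Court:
  (a) Marlo Jonquil resides in Yaren — that alternative is enough. Condition met.
  (b) The claim is a property claim — that alternative is enough. The carve-out does not apply: the property lies in Yaren, not Bryport. Condition met.
  (c) The plaintiff resides in Yaren, so this disjunct is met. Satisfied.
  (d) The plaintiff resides in Yaren; the property lies in Yaren, not Galwick — none of the alternatives is met. Condition not met.
  (e) The plaintiff resides in Yaren, so one alternative holds. Satisfied.
  → At least one condition fails; no jurisdiction.
Courts with jurisdiction: the Bryport District Court — 1 in total.

1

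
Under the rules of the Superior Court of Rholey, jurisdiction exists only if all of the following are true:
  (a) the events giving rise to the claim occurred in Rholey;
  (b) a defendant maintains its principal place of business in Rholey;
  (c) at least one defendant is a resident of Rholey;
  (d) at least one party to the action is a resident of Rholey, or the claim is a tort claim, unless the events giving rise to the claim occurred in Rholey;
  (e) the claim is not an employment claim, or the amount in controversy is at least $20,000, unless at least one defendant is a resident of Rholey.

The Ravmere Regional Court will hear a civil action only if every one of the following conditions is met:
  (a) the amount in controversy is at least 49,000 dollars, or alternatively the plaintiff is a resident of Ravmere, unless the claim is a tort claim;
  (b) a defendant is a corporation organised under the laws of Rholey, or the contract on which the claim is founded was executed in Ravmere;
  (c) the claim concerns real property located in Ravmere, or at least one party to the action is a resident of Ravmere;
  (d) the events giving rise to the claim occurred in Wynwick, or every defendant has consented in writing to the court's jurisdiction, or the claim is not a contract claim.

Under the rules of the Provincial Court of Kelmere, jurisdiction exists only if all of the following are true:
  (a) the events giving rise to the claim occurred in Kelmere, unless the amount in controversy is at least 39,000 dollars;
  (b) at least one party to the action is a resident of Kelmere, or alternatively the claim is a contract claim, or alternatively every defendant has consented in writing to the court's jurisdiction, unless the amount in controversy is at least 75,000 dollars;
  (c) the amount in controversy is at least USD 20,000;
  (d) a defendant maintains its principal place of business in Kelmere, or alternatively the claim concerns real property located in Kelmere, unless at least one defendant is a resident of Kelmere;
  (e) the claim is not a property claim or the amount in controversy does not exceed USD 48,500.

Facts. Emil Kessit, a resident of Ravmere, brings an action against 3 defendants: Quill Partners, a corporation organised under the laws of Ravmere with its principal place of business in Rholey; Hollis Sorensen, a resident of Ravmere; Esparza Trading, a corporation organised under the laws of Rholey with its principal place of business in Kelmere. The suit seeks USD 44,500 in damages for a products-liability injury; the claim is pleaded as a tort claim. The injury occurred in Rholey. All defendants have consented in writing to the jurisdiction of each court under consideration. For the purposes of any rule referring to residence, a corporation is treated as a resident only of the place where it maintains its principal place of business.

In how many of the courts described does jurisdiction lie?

3

The Superior Court of Rholey:
  (a) The operative events occurred in Rholey. Satisfied.
  (b) Quill Partners has its principal place of business in Rholey. Condition met.
  (c) Quill Partners resides in Rholey. Satisfied.
  (d) Quill Partners resides in Rholey, so one alternative holds. Condition met.
  (e) The claim is a tort claim, not an employment claim, which satisfies one of the alternatives. Satisfied.
  → All conditions met; jurisdiction exists.
The Ravmere Regional Court:
  (a) The plaintiff resides in Ravmere, which satisfies one of the alternatives. Satisfied.
  (b) Esparza Trading is organised under the laws of Rholey, so one alternative holds. Condition met.
  (c) Emil Kessit resides in Ravmere, which satisfies one of the alternatives. Condition met.
  (d) Every defendant has filed written consent, so this disjunct is met. Condition met.
  → The court has jurisdiction.
The Provincial Court of Kelmere:
  (a) The operative events occurred in Rholey, not Kelmere. However, the amount in controversy is $44,500, which meets the USD 39,000 floor, so the 'unless' proviso supplies this condition. Satisfied.
  (b) Esparza Trading resides in Kelmere, so this disjunct is met. Met.
  (c) The amount in controversy is USD 44,500, which meets the 20,000 dollars floor. Met.
  (d) Esparza Trading has its principal place of business in Kelmere, so one alternative holds. Condition met.
  (e) The claim is a tort claim, not a property claim — that alternative is enough. Satisfied.
  → Every requirement is satisfied — jurisdiction.
Courts with jurisdiction: the Superior Court of Rholey, the Ravmere Regional Court, the Provincial Court of Kelmere — 3 in total.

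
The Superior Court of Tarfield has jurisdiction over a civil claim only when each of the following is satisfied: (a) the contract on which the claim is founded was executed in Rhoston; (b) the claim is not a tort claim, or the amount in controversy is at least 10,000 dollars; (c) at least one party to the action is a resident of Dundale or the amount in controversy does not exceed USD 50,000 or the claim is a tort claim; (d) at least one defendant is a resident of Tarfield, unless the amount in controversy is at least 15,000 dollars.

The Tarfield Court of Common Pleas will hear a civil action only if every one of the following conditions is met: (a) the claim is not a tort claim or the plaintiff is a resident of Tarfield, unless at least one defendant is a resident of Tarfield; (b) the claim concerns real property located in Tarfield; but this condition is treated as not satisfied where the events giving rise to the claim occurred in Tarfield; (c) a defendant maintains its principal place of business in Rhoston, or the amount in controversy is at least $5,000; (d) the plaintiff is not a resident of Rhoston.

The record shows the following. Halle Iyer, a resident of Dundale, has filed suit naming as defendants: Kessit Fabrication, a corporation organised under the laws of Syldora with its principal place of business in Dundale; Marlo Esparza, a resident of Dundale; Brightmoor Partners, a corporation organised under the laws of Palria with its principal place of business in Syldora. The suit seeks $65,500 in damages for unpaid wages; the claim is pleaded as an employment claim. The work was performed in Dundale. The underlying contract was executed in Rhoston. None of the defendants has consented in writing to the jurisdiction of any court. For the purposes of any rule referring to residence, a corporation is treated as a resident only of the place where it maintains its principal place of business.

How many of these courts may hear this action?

The Superior Court of Tarfield:
  (a) The contract was executed in Rhoston. Met.
  (b) The claim is an employment claim, not a tort claim, which satisfies one of the alternatives. Satisfied.
  (c) Halle Iyer resides in Dundale, which satisfies one of the alternatives. Satisfied.
  (d) No defendant resides in Tarfield (they reside in Dundale, Dundale, Syldora). But the amount in controversy is 65,500 dollars, which meets the USD 15,000 floor, and the 'unless' clause therefore excuses the requirement. Condition met.
  → Every requirement is satisfied — jurisdiction.
The Tarfield Court of Common Pleas:
  (a) The claim is an employment claim, not a tort claim — that alternative is enough. Satisfied.
  (b) The claim does not concern real property. Fails.
  (c) The amount in controversy is $65,500, which meets the USD 5,000 floor, which satisfies one of the alternatives. Condition met.
  (d) The plaintiff resides in Dundale, which is not Rhoston. Condition met.
  → The court lacks jurisdiction.
Courts with jurisdiction: the Superior Court of Tarfield — 1 in total.

1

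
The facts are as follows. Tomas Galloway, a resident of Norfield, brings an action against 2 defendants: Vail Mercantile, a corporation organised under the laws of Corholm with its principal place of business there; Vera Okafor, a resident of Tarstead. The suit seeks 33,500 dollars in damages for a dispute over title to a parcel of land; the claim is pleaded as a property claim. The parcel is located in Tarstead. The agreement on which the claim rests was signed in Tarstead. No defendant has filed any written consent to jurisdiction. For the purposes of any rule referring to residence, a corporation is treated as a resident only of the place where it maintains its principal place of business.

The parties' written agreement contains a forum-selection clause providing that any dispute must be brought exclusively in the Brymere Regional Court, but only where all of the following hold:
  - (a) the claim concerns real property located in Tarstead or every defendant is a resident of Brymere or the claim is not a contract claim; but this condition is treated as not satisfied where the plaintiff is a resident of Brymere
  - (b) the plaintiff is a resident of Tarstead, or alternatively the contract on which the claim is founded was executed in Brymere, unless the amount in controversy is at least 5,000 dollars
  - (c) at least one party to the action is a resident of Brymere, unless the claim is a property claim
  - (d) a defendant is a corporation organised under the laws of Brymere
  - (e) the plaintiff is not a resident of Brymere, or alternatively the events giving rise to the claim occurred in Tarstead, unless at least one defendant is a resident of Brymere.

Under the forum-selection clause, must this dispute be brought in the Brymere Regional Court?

The Brymere Regional Court:
  (a) The property lies in Tarstead — that alternative is enough. The exception is not triggered, since the plaintiff resides in Norfield, not Brymere. Met.
  (b) The plaintiff resides in Norfield, not Tarstead; the contract was executed in Tarstead, not Brymere — every alternative fails. But the amount in controversy is USD 33,500, which meets the USD 5,000 floor, and the 'unless' clause therefore excuses the requirement. Satisfied.
  (c) No party resides in Brymere. But the claim is a property claim, and the 'unless' clause therefore excuses the requirement. Met.
  (d) The corporate defendant(s) are organised in Corholm, not Brymere. Not met.
  (e) The plaintiff resides in Norfield, which is not Brymere — that alternative is enough. Satisfied.
  → The clause does not apply.

No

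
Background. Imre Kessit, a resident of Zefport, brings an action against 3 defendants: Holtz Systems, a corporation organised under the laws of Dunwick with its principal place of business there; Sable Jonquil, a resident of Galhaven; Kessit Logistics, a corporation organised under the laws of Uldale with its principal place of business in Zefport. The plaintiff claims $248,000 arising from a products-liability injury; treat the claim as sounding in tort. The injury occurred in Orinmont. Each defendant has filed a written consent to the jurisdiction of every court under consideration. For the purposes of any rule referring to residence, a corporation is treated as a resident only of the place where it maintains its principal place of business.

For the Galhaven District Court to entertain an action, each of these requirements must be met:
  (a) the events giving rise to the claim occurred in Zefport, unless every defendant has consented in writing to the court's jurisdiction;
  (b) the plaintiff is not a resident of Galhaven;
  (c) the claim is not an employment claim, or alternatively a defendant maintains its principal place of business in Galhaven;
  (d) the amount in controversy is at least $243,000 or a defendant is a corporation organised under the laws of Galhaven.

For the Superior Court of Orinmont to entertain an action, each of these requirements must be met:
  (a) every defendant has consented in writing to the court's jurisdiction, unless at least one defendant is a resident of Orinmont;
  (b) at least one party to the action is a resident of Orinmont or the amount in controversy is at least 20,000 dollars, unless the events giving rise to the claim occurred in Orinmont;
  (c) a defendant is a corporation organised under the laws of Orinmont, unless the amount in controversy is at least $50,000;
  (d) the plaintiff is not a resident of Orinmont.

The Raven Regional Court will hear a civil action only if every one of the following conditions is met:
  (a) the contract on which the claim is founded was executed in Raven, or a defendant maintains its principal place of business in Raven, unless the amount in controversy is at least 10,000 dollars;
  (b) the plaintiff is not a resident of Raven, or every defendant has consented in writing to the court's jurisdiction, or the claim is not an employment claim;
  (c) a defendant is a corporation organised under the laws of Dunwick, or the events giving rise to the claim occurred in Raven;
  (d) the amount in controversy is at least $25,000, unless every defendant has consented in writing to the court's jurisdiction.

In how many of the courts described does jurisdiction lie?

3

The Galhaven District Court:
  (a) The operative events occurred in Orinmont, not Zefport. However, every defendant has filed written consent, so the 'unless' proviso supplies this condition. Condition met.
  (b) The plaintiff resides in Zefport, which is not Galhaven. Satisfied.
  (c) The claim is a tort claim, not an employment claim — that alternative is enough. Satisfied.
  (d) The amount in controversy is $248,000, which meets the USD 243,000 floor, so this disjunct is met. Satisfied.
  → All conditions met; jurisdiction exists.
The Superior Court of Orinmont:
  (a) Every defendant has filed written consent. Met.
  (b) The amount in controversy is USD 248,000, which meets the 20,000 dollars floor, so this disjunct is met. Condition met.
  (c) The corporate defendant(s) are organised in Dunwick, Uldale, not Orinmont. However, the amount in controversy is USD 248,000, which meets the $50,000 floor, so the 'unless' proviso supplies this condition. Met.
  (d) The plaintiff resides in Zefport, which is not Orinmont. Satisfied.
  → Jurisdiction lies.
The Raven Regional Court:
  (a) No contract (and hence no place of execution) is alleged; the corporate defendant(s) have their principal place of business in Dunwick, Zefport, not Raven — no alternative holds. However, the amount in controversy is 248,000 dollars, which meets the $10,000 floor, so the 'unless' proviso supplies this condition. Condition met.
  (b) The plaintiff resides in Zefport, which is not Raven, which satisfies one of the alternatives. Met.
  (c) Holtz Systems is organised under the laws of Dunwick, so one alternative holds. Satisfied.
  (d) The amount in controversy is 248,000 dollars, which meets the 25,000 dollars floor. Condition met.
  → The court has jurisdiction.
Courts with jurisdiction: the Galhaven District Court, the Superior Court of Orinmont, the Raven Regional Court — 3 in total.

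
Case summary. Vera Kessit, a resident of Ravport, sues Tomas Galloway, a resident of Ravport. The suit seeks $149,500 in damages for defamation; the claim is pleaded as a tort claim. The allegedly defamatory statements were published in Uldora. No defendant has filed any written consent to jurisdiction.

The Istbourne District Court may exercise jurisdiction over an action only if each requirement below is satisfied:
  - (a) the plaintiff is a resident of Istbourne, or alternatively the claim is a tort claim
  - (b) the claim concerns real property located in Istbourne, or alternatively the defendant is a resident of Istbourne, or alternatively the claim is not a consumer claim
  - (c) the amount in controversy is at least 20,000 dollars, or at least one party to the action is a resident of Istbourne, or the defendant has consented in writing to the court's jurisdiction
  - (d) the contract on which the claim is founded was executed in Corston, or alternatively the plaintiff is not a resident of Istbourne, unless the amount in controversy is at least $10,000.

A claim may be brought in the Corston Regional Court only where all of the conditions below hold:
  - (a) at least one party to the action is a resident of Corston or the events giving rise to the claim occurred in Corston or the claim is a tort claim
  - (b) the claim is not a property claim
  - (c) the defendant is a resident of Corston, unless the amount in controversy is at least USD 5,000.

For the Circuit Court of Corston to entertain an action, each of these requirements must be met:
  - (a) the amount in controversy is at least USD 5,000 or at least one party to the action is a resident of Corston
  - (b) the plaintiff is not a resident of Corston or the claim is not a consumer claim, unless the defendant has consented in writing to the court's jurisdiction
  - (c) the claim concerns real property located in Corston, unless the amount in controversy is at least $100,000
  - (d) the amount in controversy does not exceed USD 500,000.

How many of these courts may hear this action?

The Istbourne District Court:
  (a) The claim is a tort claim — that alternative is enough. Met.
  (b) The claim is a tort claim, not a consumer claim, which satisfies one of the alternatives. Met.
  (c) The amount in controversy is $149,500, which meets the 20,000 dollars floor — that alternative is enough. Met.
  (d) The plaintiff resides in Ravport, which is not Istbourne, so one alternative holds. Condition met.
  → Jurisdiction lies.
The Corston Regional Court:
  (a) The claim is a tort claim, which satisfies one of the alternatives. Satisfied.
  (b) The claim is a tort claim, not a property claim. Condition met.
  (c) The defendant resides in Ravport, not Corston. However, the amount in controversy is 149,500 dollars, which meets the USD 5,000 floor, so the 'unless' proviso supplies this condition. Satisfied.
  → The court has jurisdiction.
The Circuit Court of Corston:
  (a) The amount in controversy is $149,500, which meets the $5,000 floor, so this disjunct is met. Satisfied.
  (b) The plaintiff resides in Ravport, which is not Corston, so this disjunct is met. Met.
  (c) The claim does not concern real property. The proviso rescues it, though: the amount in controversy is $149,500, which meets the 100,000 dollars floor. Condition met.
  (d) The amount in controversy is USD 149,500, within the $500,000 ceiling. Satisfied.
  → The court has jurisdiction.
Courts with jurisdiction: the Istbourne District Court, the Corston Regional Court, the Circuit Court of Corston — 3 in total.

3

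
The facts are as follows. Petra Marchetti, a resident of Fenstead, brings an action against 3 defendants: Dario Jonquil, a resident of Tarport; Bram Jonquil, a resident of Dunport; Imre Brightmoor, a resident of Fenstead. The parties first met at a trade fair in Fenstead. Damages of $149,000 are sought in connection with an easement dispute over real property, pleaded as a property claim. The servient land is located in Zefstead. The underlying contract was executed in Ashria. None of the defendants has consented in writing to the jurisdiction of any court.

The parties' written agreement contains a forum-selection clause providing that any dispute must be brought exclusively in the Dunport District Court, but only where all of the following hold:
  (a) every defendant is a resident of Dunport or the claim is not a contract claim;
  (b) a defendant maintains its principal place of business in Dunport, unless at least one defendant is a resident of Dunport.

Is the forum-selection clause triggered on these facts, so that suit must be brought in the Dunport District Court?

Yes

The Dunport District Court:
  (a) The claim is a property claim, not a contract claim, which satisfies one of the alternatives. Satisfied.
  (b) No defendant is a corporation. But Bram Jonquil resides in Dunport, and the 'unless' clause therefore excuses the requirement. Condition met.
  → The clause applies.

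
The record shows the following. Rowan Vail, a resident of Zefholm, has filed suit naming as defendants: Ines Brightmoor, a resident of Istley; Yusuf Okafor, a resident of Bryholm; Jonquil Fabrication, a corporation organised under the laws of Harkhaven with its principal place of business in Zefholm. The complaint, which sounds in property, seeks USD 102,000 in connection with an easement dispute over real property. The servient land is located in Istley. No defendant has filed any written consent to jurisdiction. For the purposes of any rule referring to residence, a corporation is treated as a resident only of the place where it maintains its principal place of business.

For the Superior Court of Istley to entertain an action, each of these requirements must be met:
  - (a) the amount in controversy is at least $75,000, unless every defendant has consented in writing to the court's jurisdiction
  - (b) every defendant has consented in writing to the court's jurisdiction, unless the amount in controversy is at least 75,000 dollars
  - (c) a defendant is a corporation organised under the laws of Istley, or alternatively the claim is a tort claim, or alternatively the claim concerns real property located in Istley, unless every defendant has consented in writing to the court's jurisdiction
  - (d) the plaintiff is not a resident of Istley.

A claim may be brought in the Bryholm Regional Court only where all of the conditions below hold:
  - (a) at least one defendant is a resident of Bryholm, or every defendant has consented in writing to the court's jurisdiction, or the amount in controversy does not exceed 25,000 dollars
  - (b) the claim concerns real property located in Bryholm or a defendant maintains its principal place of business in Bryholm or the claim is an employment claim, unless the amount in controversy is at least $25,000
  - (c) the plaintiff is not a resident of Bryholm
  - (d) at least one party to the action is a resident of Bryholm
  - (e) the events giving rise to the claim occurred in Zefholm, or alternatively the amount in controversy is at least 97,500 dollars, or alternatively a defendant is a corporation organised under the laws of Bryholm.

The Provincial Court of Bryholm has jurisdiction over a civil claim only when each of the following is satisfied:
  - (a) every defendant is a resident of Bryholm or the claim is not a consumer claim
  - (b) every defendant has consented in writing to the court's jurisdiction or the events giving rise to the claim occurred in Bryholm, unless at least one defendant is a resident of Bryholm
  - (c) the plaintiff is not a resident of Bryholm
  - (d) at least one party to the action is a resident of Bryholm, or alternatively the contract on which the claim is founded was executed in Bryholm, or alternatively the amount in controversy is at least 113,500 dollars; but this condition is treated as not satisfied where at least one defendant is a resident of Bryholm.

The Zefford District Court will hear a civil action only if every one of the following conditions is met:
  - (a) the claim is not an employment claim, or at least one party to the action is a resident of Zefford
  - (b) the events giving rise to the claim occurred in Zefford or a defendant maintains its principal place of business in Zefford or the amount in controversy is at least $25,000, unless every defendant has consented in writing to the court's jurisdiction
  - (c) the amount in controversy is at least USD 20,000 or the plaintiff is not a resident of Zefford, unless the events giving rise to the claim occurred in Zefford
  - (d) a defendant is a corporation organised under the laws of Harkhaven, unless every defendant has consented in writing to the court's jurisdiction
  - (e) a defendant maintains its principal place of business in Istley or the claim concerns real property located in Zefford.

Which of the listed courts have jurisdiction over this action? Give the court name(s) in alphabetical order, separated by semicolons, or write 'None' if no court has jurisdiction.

the Bryholm Regional Court; the Superior Court of Istley

The Superior Court of Istley:
  (a) The amount in controversy is 102,000 dollars, which meets the USD 75,000 floor. Condition met.
  (b) No such written consent has been filed. However, the amount in controversy is USD 102,000, which meets the USD 75,000 floor, so the 'unless' proviso supplies this condition. Satisfied.
  (c) The property lies in Istley, so this disjunct is met. Condition met.
  (d) The plaintiff resides in Zefholm, which is not Istley. Met.
  → The court has jurisdiction.
The Bryholm Regional Court:
  (a) Yusuf Okafor resides in Bryholm, so one alternative holds. Met.
  (b) The property lies in Istley, not Bryholm; the corporate defendant(s) have their principal place of business in Zefholm, not Bryholm; the claim is a property claim, not an employment claim — no alternative holds. The proviso rescues it, though: the amount in controversy is USD 102,000, which meets the USD 25,000 floor. Satisfied.
  (c) The plaintiff resides in Zefholm, which is not Bryholm. Satisfied.
  (d) Yusuf Okafor resides in Bryholm. Met.
  (e) The amount in controversy is 102,000 dollars, which meets the $97,500 floor — that alternative is enough. Met.
  → The court has jurisdiction.
The Provincial Court of Bryholm:
  (a) The claim is a property claim, not a consumer claim — that alternative is enough. Condition met.
  (b) No such written consent has been filed; the operative events occurred in Istley, not Bryholm — none of the alternatives is met. The proviso rescues it, though: Yusuf Okafor resides in Bryholm. Met.
  (c) The plaintiff resides in Zefholm, which is not Bryholm. Condition met.
  (d) Yusuf Okafor resides in Bryholm, which satisfies one of the alternatives. However, Yusuf Okafor resides in Bryholm, which falls within the stated exception and so defeats the condition. Not satisfied.
  → Not every requirement is met — no jurisdiction.
The Zefford District Court:
  (a) The claim is a property claim, not an employment claim, so this disjunct is met. Met.
  (b) The amount in controversy is USD 102,000, which meets the USD 25,000 floor, which satisfies one of the alternatives. Condition met.
  (c) The amount in controversy is $102,000, which meets the $20,000 floor, so one alternative holds. Condition met.
  (d) Jonquil Fabrication is organised under the laws of Harkhaven. Satisfied.
  (e) The corporate defendant(s) have their principal place of business in Zefholm, not Istley; the property lies in Istley, not Zefford — no alternative holds. Not met.
  → No jurisdiction.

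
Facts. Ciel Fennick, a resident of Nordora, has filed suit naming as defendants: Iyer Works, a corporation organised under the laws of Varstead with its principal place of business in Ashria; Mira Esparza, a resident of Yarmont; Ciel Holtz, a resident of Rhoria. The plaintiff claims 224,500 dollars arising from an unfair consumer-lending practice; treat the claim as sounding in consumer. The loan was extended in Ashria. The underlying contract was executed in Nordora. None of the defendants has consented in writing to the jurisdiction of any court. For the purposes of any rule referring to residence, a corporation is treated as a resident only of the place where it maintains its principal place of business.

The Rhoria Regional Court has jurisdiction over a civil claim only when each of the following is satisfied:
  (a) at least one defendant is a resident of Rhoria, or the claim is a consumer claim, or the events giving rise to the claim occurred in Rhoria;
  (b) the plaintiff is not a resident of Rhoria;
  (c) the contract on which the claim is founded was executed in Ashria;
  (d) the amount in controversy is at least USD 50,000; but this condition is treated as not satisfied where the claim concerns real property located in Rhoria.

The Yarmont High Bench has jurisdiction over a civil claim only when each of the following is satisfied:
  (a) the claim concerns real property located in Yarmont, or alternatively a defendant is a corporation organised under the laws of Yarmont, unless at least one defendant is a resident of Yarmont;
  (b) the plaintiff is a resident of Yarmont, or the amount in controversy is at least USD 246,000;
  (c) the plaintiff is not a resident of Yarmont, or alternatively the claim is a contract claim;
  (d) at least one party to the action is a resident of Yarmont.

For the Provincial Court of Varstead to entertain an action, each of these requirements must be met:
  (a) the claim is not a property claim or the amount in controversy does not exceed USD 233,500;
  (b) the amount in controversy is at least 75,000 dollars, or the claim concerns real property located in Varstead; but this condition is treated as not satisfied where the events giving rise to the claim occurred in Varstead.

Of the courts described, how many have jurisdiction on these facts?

The Rhoria Regional Court:
  (a) Ciel Holtz resides in Rhoria, which satisfies one of the alternatives. Met.
  (b) The plaintiff resides in Nordora, which is not Rhoria. Condition met.
  (c) The contract was executed in Nordora, not Ashria. Condition not met.
  (d) The amount in controversy is USD 224,500, which meets the $50,000 floor. The carve-out does not apply: the claim does not concern real property. Satisfied.
  → Not every requirement is met — no jurisdiction.
The Yarmont High Bench:
  (a) The claim does not concern real property; the corporate defendant(s) are organised in Varstead, not Yarmont — none of the alternatives is met. The proviso rescues it, though: Mira Esparza resides in Yarmont. Condition met.
  (b) The plaintiff resides in Nordora, not Yarmont; the amount in controversy is USD 224,500, below the USD 246,000 floor — none of the alternatives is met. Condition not met.
  (c) The plaintiff resides in Nordora, which is not Yarmont, which satisfies one of the alternatives. Met.
  (d) Mira Esparza resides in Yarmont. Satisfied.
  → The court lacks jurisdiction.
The Provincial Court of Varstead:
  (a) The claim is a consumer claim, not a property claim, so one alternative holds. Met.
  (b) The amount in controversy is USD 224,500, which meets the $75,000 floor, which satisfies one of the alternatives. And the carve-out is inapplicable — the operative events occurred in Ashria, not Varstead. Met.
  → Jurisdiction lies.
Courts with jurisdiction: the Provincial Court of Varstead — 1 in total.

1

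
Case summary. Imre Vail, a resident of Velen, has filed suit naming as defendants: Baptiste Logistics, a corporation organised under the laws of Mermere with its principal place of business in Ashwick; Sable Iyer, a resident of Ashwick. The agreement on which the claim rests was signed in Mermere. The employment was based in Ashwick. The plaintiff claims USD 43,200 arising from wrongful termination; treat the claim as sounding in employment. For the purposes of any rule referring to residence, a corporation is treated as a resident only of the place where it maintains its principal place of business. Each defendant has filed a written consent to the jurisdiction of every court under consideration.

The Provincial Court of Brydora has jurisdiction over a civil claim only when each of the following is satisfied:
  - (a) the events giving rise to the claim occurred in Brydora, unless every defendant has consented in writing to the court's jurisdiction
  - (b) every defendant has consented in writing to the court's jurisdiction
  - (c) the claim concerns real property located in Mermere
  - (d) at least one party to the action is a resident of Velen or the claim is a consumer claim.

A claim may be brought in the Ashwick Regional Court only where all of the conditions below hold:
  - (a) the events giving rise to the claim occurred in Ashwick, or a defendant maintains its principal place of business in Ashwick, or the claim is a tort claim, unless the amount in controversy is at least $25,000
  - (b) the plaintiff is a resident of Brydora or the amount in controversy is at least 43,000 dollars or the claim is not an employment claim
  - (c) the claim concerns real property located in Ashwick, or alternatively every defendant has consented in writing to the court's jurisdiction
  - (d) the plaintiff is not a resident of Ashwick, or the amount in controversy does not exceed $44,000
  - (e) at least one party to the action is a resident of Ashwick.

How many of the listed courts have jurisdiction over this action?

1

The Provincial Court of Brydora:
  (a) The operative events occurred in Ashwick, not Brydora. However, every defendant has filed written consent, so the 'unless' proviso supplies this condition. Satisfied.
  (b) Every defendant has filed written consent. Condition met.
  (c) The claim does not concern real property. Fails.
  (d) Imre Vail resides in Velen, so one alternative holds. Condition met.
  → No jurisdiction.
The Ashwick Regional Court:
  (a) The operative events occurred in Ashwick — that alternative is enough. Met.
  (b) The amount in controversy is $43,200, which meets the 43,000 dollars floor — that alternative is enough. Condition met.
  (c) Every defendant has filed written consent, so one alternative holds. Condition met.
  (d) The plaintiff resides in Velen, which is not Ashwick, so this disjunct is met. Met.
  (e) Baptiste Logistics resides in Ashwick. Condition met.
  → Jurisdiction lies.
Courts with jurisdiction: the Ashwick Regional Court — 1 in total.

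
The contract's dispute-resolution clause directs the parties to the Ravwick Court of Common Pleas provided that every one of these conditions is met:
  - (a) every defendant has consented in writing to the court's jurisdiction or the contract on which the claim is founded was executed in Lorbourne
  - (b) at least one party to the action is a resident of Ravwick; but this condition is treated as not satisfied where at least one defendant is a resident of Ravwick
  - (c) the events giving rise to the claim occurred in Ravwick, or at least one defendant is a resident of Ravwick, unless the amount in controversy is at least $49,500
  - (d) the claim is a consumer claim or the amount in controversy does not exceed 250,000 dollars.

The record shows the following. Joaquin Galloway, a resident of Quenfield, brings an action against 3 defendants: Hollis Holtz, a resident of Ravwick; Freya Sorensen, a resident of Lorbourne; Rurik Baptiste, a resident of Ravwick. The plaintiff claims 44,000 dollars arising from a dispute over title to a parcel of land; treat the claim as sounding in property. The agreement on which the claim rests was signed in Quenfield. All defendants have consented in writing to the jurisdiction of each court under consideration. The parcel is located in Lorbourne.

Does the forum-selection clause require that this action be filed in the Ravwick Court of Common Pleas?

The Ravwick Court of Common Pleas:
  (a) Every defendant has filed written consent, which satisfies one of the alternatives. Satisfied.
  (b) Hollis Holtz resides in Ravwick. But Hollis Holtz resides in Ravwick, triggering the carve-out and defeating this condition. Not met.
  (c) Hollis Holtz resides in Ravwick, so one alternative holds. Met.
  (d) The amount in controversy is USD 44,000, within the 250,000 dollars ceiling, so this disjunct is met. Met.
  → Forum clause is not triggered.

No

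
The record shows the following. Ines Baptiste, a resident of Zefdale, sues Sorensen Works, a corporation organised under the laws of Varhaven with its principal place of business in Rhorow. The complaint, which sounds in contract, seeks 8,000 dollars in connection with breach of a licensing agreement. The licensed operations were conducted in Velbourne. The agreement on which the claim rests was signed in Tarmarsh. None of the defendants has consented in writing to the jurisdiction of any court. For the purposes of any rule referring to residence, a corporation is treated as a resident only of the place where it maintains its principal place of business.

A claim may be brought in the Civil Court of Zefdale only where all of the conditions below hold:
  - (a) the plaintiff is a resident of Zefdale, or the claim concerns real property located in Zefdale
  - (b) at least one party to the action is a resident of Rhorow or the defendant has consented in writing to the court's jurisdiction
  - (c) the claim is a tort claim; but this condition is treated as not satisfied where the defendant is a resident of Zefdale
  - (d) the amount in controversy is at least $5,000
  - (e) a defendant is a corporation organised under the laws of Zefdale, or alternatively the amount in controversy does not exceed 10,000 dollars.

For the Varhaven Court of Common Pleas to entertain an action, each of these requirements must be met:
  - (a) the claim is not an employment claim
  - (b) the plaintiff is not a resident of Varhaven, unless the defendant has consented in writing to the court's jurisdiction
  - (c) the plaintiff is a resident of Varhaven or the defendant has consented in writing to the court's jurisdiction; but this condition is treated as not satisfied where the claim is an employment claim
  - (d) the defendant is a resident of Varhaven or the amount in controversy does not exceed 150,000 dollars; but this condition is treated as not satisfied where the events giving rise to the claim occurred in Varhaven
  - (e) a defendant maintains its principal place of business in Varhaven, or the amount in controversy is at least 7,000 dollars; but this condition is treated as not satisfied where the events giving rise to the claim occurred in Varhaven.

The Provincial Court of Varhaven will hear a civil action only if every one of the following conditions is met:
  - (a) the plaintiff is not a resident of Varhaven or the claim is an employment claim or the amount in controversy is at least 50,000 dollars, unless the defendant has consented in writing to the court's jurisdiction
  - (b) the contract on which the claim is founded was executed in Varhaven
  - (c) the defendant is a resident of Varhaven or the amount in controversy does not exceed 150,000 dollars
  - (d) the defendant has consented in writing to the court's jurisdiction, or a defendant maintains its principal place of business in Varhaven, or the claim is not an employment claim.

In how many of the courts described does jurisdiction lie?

0

The Civil Court of Zefdale:
  (a) The plaintiff resides in Zefdale — that alternative is enough. Met.
  (b) Sorensen Works resides in Rhorow, which satisfies one of the alternatives. Satisfied.
  (c) The claim is a contract claim, not a tort claim. Fails.
  (d) The amount in controversy is USD 8,000, which meets the USD 5,000 floor. Satisfied.
  (e) The amount in controversy is USD 8,000, within the $10,000 ceiling — that alternative is enough. Satisfied.
  → At least one condition fails; no jurisdiction.
The Varhaven Court of Common Pleas:
  (a) The claim is a contract claim, not an employment claim. Condition met.
  (b) The plaintiff resides in Zefdale, which is not Varhaven. Condition met.
  (c) The plaintiff resides in Zefdale, not Varhaven; no such written consent has been filed — every alternative fails. Not met.
  (d) The amount in controversy is $8,000, within the 150,000 dollars ceiling, which satisfies one of the alternatives. The carve-out does not apply: the operative events occurred in Velbourne, not Varhaven. Condition met.
  (e) The amount in controversy is USD 8,000, which meets the $7,000 floor, so one alternative holds. And the carve-out is inapplicable — the operative events occurred in Velbourne, not Varhaven. Met.
  → Not every requirement is met — no jurisdiction.
The Provincial Court of Varhaven:
  (a) The plaintiff resides in Zefdale, which is not Varhaven, so this disjunct is met. Met.
  (b) The contract was executed in Tarmarsh, not Varhaven. Condition not met.
  (c) The amount in controversy is USD 8,000, within the USD 150,000 ceiling, so one alternative holds. Condition met.
  (d) The claim is a contract claim, not an employment claim, which satisfies one of the alternatives. Satisfied.
  → At least one condition fails; no jurisdiction.
No court satisfies all of its conditions.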